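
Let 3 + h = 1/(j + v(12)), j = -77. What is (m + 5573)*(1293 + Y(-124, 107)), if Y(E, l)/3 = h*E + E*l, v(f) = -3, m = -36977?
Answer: 5871032757/5 ≈ 1.1742e+9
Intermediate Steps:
h = -241/80 (h = -3 + 1/(-77 - 3) = -3 + 1/(-80) = -3 - 1/80 = -241/80 ≈ -3.0125)
Y(E, l) = -723*E/80 + 3*E*l (Y(E, l) = 3*(-241*E/80 + E*l) = -723*E/80 + 3*E*l)
(m + 5573)*(1293 + Y(-124, 107)) = (-36977 + 5573)*(1293 + (3/80)*(-124)*(-241 + 80*107)) = -31404*(1293 + (3/80)*(-124)*(-241 + 8560)) = -31404*(1293 + (3/80)*(-124)*8319) = -31404*(1293 - 773667/20) = -31404*(-747807/20) = 5871032757/5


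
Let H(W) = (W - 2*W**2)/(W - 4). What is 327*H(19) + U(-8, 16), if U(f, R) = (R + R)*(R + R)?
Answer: -71507/5 ≈ -14301.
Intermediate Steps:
U(f, R) = 4*R**2 (U(f, R) = (2*R)*(2*R) = 4*R**2)
H(W) = (W - 2*W**2)/(-4 + W)
327*H(19) + U(-8, 16) = 327*(19*(1 - 2*19)/(-4 + 19)) + 4*16**2 = 327*(19*(1 - 38)/15) + 4*256 = 327*(19*(1/15)*(-37)) + 1024 = 327*(-703/15) + 1024 = -76627/5 + 1024 = -71507/5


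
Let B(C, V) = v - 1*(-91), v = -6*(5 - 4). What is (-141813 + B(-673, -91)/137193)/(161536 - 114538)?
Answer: -9727875412/3223898307 ≈ -3.0174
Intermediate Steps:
v = -6 (v = -6*1 = -6)
B(C, V) = 85 (B(C, V) = -6 - 1*(-91) = -6 + 91 = 85)
(-141813 + B(-673, -91)/137193)/(161536 - 114538) = (-141813 + 85/137193)/(161536 - 114538) = (-141813 + 85*(1/137193))/46998 = (-141813 + 85/137193)*(1/46998) = -19455750824/137193*1/46998 = -9727875412/3223898307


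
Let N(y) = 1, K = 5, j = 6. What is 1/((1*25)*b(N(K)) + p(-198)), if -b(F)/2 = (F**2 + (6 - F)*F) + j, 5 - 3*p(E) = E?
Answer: -3/1597 ≈ -0.0018785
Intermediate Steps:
p(E) = 5/3 - E/3
b(F) = -12 - 2*F**2 - 2*F*(6 - F) (b(F) = -2*((F**2 + (6 - F)*F) + 6) = -2*((F**2 + F*(6 - F)) + 6) = -2*(6 + F**2 + F*(6 - F)) = -12 - 2*F**2 - 2*F*(6 - F))
1/((1*25)*b(N(K)) + p(-198)) = 1/((1*25)*(-12 - 12*1) + (5/3 - 1/3*(-198))) = 1/(25*(-12 - 12) + (5/3 + 66)) = 1/(25*(-24) + 203/3) = 1/(-600 + 203/3) = 1/(-1597/3) = -3/1597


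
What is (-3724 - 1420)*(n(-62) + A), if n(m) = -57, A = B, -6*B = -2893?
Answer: -6561172/3 ≈ -2.1871e+6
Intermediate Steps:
B = 2893/6 (B = -1/6*(-2893) = 2893/6 ≈ 482.17)
A = 2893/6 ≈ 482.17
(-3724 - 1420)*(n(-62) + A) = (-3724 - 1420)*(-57 + 2893/6) = -5144*2551/6 = -6561172/3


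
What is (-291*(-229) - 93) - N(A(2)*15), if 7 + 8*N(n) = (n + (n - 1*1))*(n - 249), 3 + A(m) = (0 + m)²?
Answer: 539161/8 ≈ 67395.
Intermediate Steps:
A(m) = -3 + m² (A(m) = -3 + (0 + m)² = -3 + m²)
N(n) = -7/8 + (-1 + 2*n)*(-249 + n)/8 (N(n) = -7/8 + ((n + (n - 1*1))*(n - 249))/8 = -7/8 + ((n + (n - 1))*(-249 + n))/8 = -7/8 + ((n + (-1 + n))*(-249 + n))/8 = -7/8 + ((-1 + 2*n)*(-249 + n))/8 = -7/8 + (-1 + 2*n)*(-249 + n)/8)
(-291*(-229) - 93) - N(A(2)*15) = (-291*(-229) - 93) - (121/4 - 499*(-3 + 2²)*15/8 + ((-3 + 2²)*15)²/4) = (66639 - 93) - (121/4 - 499*(-3 + 4)*15/8 + ((-3 + 4)*15)²/4) = 66546 - (121/4 - 499*15/8 + (1*15)²/4) = 66546 - (121/4 - 499/8*15 + (¼)*15²) = 66546 - (121/4 - 7485/8 + (¼)*225) = 66546 - (121/4 - 7485/8 + 225/4) = 66546 - 1*(-6793/8) = 66546 + 6793/8 = 539161/8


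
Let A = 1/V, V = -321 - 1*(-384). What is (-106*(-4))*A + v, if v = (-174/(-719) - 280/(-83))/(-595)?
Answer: 2148817222/319570335 ≈ 6.7241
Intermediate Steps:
V = 63 (V = -321 + 384 = 63)
v = -215762/35507815 (v = (-174*(-1/719) - 280*(-1/83))*(-1/595) = (174/719 + 280/83)*(-1/595) = (215762/59677)*(-1/595) = -215762/35507815 ≈ -0.0060765)
A = 1/63 ≈ 0.015873
(-106*(-4))*A + v = -106*(-4)*(1/63) - 215762/35507815 = 424*(1/63) - 215762/35507815 = 424/63 - 215762/35507815 = 2148817222/319570335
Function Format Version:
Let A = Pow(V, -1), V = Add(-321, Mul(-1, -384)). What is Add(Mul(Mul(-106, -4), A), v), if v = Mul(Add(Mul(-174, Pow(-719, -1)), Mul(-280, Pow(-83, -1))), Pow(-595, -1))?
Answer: Rational(2148817222, 319570335) ≈ 6.7241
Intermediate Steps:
V = 63 (V = Add(-321, 384) = 63)
v = Rational(-215762, 35507815) (v = Mul(Add(Mul(-174, Rational(-1, 719)), Mul(-280, Rational(-1, 83))), Rational(-1, 595)) = Mul(Add(Rational(174, 719), Rational(280, 83)), Rational(-1, 595)) = Mul(Rational(215762, 59677), Rational(-1, 595)) = Rational(-215762, 35507815) ≈ -0.0060765)
A = Rational(1, 63) (A = Pow(63, -1) = Rational(1, 63) ≈ 0.015873)
Add(Mul(Mul(-106, -4), A), v) = Add(Mul(Mul(-106, -4), Rational(1, 63)), Rational(-215762, 35507815)) = Add(Mul(424, Rational(1, 63)), Rational(-215762, 35507815)) = Add(Rational(424, 63), Rational(-215762, 35507815)) = Rational(2148817222, 319570335)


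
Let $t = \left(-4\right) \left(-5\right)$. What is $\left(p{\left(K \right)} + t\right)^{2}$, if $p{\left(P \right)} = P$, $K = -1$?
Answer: $361$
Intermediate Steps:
$t = 20$
$\left(p{\left(K \right)} + t\right)^{2} = \left(-1 + 20\right)^{2} = 19^{2} = 361$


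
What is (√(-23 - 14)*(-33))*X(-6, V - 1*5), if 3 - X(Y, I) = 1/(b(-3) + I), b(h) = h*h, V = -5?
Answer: -132*I*√37 ≈ -802.92*I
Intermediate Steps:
b(h) = h²
X(Y, I) = 3 - 1/(9 + I) (X(Y, I) = 3 - 1/((-3)² + I) = 3 - 1/(9 + I))
(√(-23 - 14)*(-33))*X(-6, V - 1*5) = (√(-23 - 14)*(-33))*((26 + 3*(-5 - 1*5))/(9 + (-5 - 1*5))) = (√(-37)*(-33))*((26 + 3*(-5 - 5))/(9 + (-5 - 5))) = ((I*√37)*(-33))*((26 + 3*(-10))/(9 - 10)) = (-33*I*√37)*((26 - 30)/(-1)) = (-33*I*√37)*(-1*(-4)) = -33*I*√37*4 = -132*I*√37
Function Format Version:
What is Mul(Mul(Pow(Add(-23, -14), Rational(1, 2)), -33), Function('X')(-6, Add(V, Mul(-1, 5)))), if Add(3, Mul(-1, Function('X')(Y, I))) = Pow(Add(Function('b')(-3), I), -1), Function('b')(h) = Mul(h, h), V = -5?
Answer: Mul(-132, I, Pow(37, Rational(1, 2))) ≈ Mul(-802.92, I)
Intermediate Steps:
Function('b')(h) = Pow(h, 2)
Function('X')(Y, I) = Add(3, Mul(-1, Pow(Add(9, I), -1))) (Function('X')(Y, I) = Add(3, Mul(-1, Pow(Add(Pow(-3, 2), I), -1))) = Add(3, Mul(-1, Pow(Add(9, I), -1))))
Mul(Mul(Pow(Add(-23, -14), Rational(1, 2)), -33), Function('X')(-6, Add(V, Mul(-1, 5)))) = Mul(Mul(Pow(Add(-23, -14), Rational(1, 2)), -33), Mul(Pow(Add(9, Add(-5, Mul(-1, 5))), -1), Add(26, Mul(3, Add(-5, Mul(-1, 5)))))) = Mul(Mul(Pow(-37, Rational(1, 2)), -33), Mul(Pow(Add(9, Add(-5, -5)), -1), Add(26, Mul(3, Add(-5, -5))))) = Mul(Mul(Mul(I, Pow(37, Rational(1, 2))), -33), Mul(Pow(Add(9, -10), -1), Add(26, Mul(3, -10)))) = Mul(Mul(-33, I, Pow(37, Rational(1, 2))), Mul(Pow(-1, -1), Add(26, -30))) = Mul(Mul(-33, I, Pow(37, Rational(1, 2))), Mul(-1, -4)) = Mul(Mul(-33, I, Pow(37, Rational(1, 2))), 4) = Mul(-132, I, Pow(37, Rational(1, 2)))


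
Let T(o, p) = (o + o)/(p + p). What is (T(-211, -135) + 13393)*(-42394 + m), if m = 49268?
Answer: 12430020484/135 ≈ 9.2074e+7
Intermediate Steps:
T(o, p) = o/p (T(o, p) = (2*o)/((2*p)) = (2*o)*(1/(2*p)) = o/p)
(T(-211, -135) + 13393)*(-42394 + m) = (-211/(-135) + 13393)*(-42394 + 49268) = (-211*(-1/135) + 13393)*6874 = (211/135 + 13393)*6874 = (1808266/135)*6874 = 12430020484/135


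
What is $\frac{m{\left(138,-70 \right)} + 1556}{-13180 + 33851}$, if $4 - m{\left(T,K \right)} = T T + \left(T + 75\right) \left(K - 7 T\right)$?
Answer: $\frac{203184}{20671} \approx 9.8294$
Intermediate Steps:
$m{\left(T,K \right)} = 4 - T^{2} - \left(75 + T\right) \left(K - 7 T\right)$ ($m{\left(T,K \right)} = 4 - \left(T T + \left(T + 75\right) \left(K - 7 T\right)\right) = 4 - \left(T^{2} + \left(75 + T\right) \left(K - 7 T\right)\right) = 4 - T^{2} - \left(75 + T\right) \left(K - 7 T\right)$)
$\frac{m{\left(138,-70 \right)} + 1556}{-13180 + 33851} = \frac{\left(4 - -5250 + 6 \cdot 138^{2} + 525 \cdot 138 - \left(-70\right) 138\right) + 1556}{-13180 + 33851} = \frac{\left(4 + 5250 + 6 \cdot 19044 + 72450 + 9660\right) + 1556}{20671} = \left(\left(4 + 5250 + 114264 + 72450 + 9660\right) + 1556\right) \frac{1}{20671} = \left(201628 + 1556\right) \frac{1}{20671} = 203184 \cdot \frac{1}{20671} = \frac{203184}{20671}$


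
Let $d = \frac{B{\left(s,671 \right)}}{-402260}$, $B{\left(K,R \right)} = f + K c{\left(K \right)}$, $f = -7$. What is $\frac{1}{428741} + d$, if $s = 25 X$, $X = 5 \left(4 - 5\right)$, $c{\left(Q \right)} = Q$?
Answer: $- \frac{3347837339}{86232677330} \approx -0.038823$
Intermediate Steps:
$X = -5$ ($X = 5 \left(-1\right) = -5$)
$s = -125$ ($s = 25 \left(-5\right) = -125$)
$B{\left(K,R \right)} = -7 + K^{2}$ ($B{\left(K,R \right)} = -7 + K K = -7 + K^{2}$)
$d = - \frac{7809}{201130}$ ($d = \frac{-7 + \left(-125\right)^{2}}{-402260} = \left(-7 + 15625\right) \left(- \frac{1}{402260}\right) = 15618 \left(- \frac{1}{402260}\right) = - \frac{7809}{201130} \approx -0.038826$)
$\frac{1}{428741} + d = \frac{1}{428741} - \frac{7809}{201130} = - \frac{3347837339}{86232677330}$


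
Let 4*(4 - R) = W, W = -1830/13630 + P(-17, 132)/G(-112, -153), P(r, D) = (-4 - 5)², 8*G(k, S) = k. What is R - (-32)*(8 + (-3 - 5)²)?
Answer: 176277989/76328 ≈ 2309.5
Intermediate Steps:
G(k, S) = k/8
P(r, D) = 81 (P(r, D) = (-9)² = 81)
W = -112965/19082 (W = -1830/13630 + 81/(((⅛)*(-112))) = -1830*1/13630 + 81/(-14) = -183/1363 + 81*(-1/14) = -183/1363 - 81/14 = -112965/19082 ≈ -5.9200)
R = 418277/76328 (R = 4 - ¼*(-112965/19082) = 4 + 112965/76328 = 418277/76328 ≈ 5.4800)
R - (-32)*(8 + (-3 - 5)²) = 418277/76328 - (-32)*(8 + (-3 - 5)²) = 418277/76328 - (-32)*(8 + (-8)²) = 418277/76328 - (-32)*(8 + 64) = 418277/76328 - (-32)*72 = 418277/76328 - 1*(-2304) = 418277/76328 + 2304 = 176277989/76328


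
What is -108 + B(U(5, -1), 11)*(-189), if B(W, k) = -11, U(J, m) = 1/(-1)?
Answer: 1971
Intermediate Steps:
U(J, m) = -1 (U(J, m) = 1*(-1) = -1)
-108 + B(U(5, -1), 11)*(-189) = -108 - 11*(-189) = -108 + 2079 = 1971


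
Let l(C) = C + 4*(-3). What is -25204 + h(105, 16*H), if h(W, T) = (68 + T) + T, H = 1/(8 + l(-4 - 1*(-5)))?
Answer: -75440/3 ≈ -25147.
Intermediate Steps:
l(C) = -12 + C (l(C) = C - 12 = -12 + C)
H = -1/3 (H = 1/(8 + (-12 + (-4 - 1*(-5)))) = 1/(8 + (-12 + (-4 + 5))) = 1/(8 + (-12 + 1)) = 1/(8 - 11) = 1/(-3) = -1/3 ≈ -0.33333)
h(W, T) = 68 + 2*T
-25204 + h(105, 16*H) = -25204 + (68 + 2*(16*(-1/3))) = -25204 + (68 + 2*(-16/3)) = -25204 + (68 - 32/3) = -25204 + 172/3 = -75440/3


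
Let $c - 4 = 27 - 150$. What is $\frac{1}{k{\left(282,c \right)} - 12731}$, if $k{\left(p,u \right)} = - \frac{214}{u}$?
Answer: $- \frac{119}{1514775} \approx -7.856 \cdot 10^{-5}$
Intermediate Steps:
$c = -119$ ($c = 4 + \left(27 - 150\right) = 4 - 123 = -119$)
$\frac{1}{k{\left(282,c \right)} - 12731} = \frac{1}{- \frac{214}{-119} - 12731} = \frac{1}{\left(-214\right) \left(- \frac{1}{119}\right) + \left(-41730 + 28999\right)} = \frac{1}{\frac{214}{119} - 12731} = \frac{1}{- \frac{1514775}{119}} = - \frac{119}{1514775}$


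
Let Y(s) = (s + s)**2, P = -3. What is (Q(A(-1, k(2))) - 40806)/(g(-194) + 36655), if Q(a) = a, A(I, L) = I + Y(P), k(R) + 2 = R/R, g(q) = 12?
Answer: -40771/36667 ≈ -1.1119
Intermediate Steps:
k(R) = -1 (k(R) = -2 + R/R = -2 + 1 = -1)
Y(s) = 4*s**2 (Y(s) = (2*s)**2 = 4*s**2)
A(I, L) = 36 + I (A(I, L) = I + 4*(-3)**2 = I + 4*9 = I + 36 = 36 + I)
(Q(A(-1, k(2))) - 40806)/(g(-194) + 36655) = ((36 - 1) - 40806)/(12 + 36655) = (35 - 40806)/36667 = -40771*1/36667 = -40771/36667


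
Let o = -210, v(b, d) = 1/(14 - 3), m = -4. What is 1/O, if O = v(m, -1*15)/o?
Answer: -2310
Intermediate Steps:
v(b, d) = 1/11
O = -1/2310 (O = (1/11)/(-210) = (1/11)*(-1/210) = -1/2310 ≈ -0.00043290)
1/O = 1/(-1/2310) = -2310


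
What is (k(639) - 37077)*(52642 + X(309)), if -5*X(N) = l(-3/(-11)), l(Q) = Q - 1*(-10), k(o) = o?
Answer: -105495188286/55 ≈ -1.9181e+9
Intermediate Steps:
l(Q) = 10 + Q (l(Q) = Q + 10 = 10 + Q)
X(N) = -113/55 (X(N) = -(10 - 3/(-11))/5 = -(10 - 3*(-1/11))/5 = -(10 + 3/11)/5 = -⅕*113/11 = -113/55)
(k(639) - 37077)*(52642 + X(309)) = (639 - 37077)*(52642 - 113/55) = -36438*2895197/55 = -105495188286/55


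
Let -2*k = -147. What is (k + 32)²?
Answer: 44521/4 ≈ 11130.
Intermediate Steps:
k = 147/2 (k = -½*(-147) = 147/2 ≈ 73.500)
(k + 32)² = (147/2 + 32)² = (211/2)² = 44521/4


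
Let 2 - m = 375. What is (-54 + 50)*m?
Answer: 1492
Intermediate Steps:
m = -373 (m = 2 - 1*375 = 2 - 375 = -373)
(-54 + 50)*m = (-54 + 50)*(-373) = -4*(-373) = 1492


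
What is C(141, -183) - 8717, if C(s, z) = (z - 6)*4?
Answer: -9473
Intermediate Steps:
C(s, z) = -24 + 4*z (C(s, z) = (-6 + z)*4 = -24 + 4*z)
C(141, -183) - 8717 = (-24 + 4*(-183)) - 8717 = (-24 - 732) - 8717 = -756 - 8717 = -9473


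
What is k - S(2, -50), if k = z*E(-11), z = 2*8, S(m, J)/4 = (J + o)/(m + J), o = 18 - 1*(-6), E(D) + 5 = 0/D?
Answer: -493/6 ≈ -82.167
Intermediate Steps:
E(D) = -5 (E(D) = -5 + 0/D = -5 + 0 = -5)
o = 24 (o = 18 + 6 = 24)
S(m, J) = 4*(24 + J)/(J + m) (S(m, J) = 4*((J + 24)/(m + J)) = 4*((24 + J)/(J + m)) = 4*(24 + J)/(J + m))
z = 16
k = -80 (k = 16*(-5) = -80)
k - S(2, -50) = -80 - 4*(24 - 50)/(-50 + 2) = -80 - 4*(-26)/(-48) = -80 - 4*(-1)*(-26)/48 = -80 - 1*13/6 = -80 - 13/6 = -493/6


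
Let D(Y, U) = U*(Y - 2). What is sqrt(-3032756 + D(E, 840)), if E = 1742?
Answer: 2*I*sqrt(392789) ≈ 1253.5*I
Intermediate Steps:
D(Y, U) = U*(-2 + Y)
sqrt(-3032756 + D(E, 840)) = sqrt(-3032756 + 840*(-2 + 1742)) = sqrt(-3032756 + 840*1740) = sqrt(-3032756 + 1461600) = sqrt(-1571156) = 2*I*sqrt(392789)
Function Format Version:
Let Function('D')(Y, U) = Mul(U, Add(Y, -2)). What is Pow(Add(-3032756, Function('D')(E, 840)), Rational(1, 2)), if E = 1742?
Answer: Mul(2, I, Pow(392789, Rational(1, 2))) ≈ Mul(1253.5, I)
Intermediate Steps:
Function('D')(Y, U) = Mul(U, Add(-2, Y))
Pow(Add(-3032756, Function('D')(E, 840)), Rational(1, 2)) = Pow(Add(-3032756, Mul(840, Add(-2, 1742))), Rational(1, 2)) = Pow(Add(-3032756, Mul(840, 1740)), Rational(1, 2)) = Pow(Add(-3032756, 1461600), Rational(1, 2)) = Pow(-1571156, Rational(1, 2)) = Mul(2, I, Pow(392789, Rational(1, 2)))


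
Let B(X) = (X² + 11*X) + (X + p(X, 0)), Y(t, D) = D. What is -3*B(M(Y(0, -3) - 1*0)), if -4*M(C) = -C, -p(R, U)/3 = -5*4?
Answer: -2475/16 ≈ -154.69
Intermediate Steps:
p(R, U) = 60 (p(R, U) = -(-15)*4 = -3*(-20) = 60)
M(C) = C/4 (M(C) = -(-1)*C/4 = C/4)
B(X) = 60 + X² + 12*X (B(X) = (X² + 11*X) + (X + 60) = (X² + 11*X) + (60 + X) = 60 + X² + 12*X)
-3*B(M(Y(0, -3) - 1*0)) = -3*(60 + ((-3 - 1*0)/4)² + 12*((-3 - 1*0)/4)) = -3*(60 + ((-3 + 0)/4)² + 12*((-3 + 0)/4)) = -3*(60 + ((¼)*(-3))² + 12*((¼)*(-3))) = -3*(60 + (-¾)² + 12*(-¾)) = -3*(60 + 9/16 - 9) = -3*825/16 = -2475/16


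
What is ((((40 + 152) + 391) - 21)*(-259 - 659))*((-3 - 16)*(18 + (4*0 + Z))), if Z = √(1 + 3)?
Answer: 196048080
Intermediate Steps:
Z = 2 (Z = √4 = 2)
((((40 + 152) + 391) - 21)*(-259 - 659))*((-3 - 16)*(18 + (4*0 + Z))) = ((((40 + 152) + 391) - 21)*(-259 - 659))*((-3 - 16)*(18 + (4*0 + 2))) = (((192 + 391) - 21)*(-918))*(-19*(18 + (0 + 2))) = ((583 - 21)*(-918))*(-19*(18 + 2)) = (562*(-918))*(-19*20) = -515916*(-380) = 196048080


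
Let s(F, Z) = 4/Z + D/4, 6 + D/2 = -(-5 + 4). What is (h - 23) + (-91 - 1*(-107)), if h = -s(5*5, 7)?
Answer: -71/14 ≈ -5.0714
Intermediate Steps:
D = -10 (D = -12 + 2*(-(-5 + 4)) = -12 + 2*(-1*(-1)) = -12 + 2*1 = -12 + 2 = -10)
s(F, Z) = -5/2 + 4/Z (s(F, Z) = 4/Z - 10/4 = 4/Z - 10*¼ = 4/Z - 5/2 = -5/2 + 4/Z)
h = 27/14 (h = -(-5/2 + 4/7) = -1*(-27/14) = 27/14 ≈ 1.9286)
(h - 23) + (-91 - 1*(-107)) = (27/14 - 23) + (-91 - 1*(-107)) = -295/14 + (-91 + 107) = -295/14 + 16 = -71/14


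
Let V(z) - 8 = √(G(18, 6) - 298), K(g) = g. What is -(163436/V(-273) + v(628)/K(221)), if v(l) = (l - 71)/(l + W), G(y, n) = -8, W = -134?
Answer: 3*(-557*√34 + 5947655440*I)/(109174*(-8*I + 3*√34)) ≈ -3533.8 + 7726.9*I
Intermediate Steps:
v(l) = (-71 + l)/(-134 + l) (v(l) = (l - 71)/(l - 134) = (-71 + l)/(-134 + l))
V(z) = 8 + 3*I*√34 (V(z) = 8 + √(-8 - 298) = 8 + √(-306) = 8 + 3*I*√34)
-(163436/V(-273) + v(628)/K(221)) = -(163436/(8 + 3*I*√34) + ((-71 + 628)/(-134 + 628))/221) = -(163436/(8 + 3*I*√34) + (557/494)*(1/221)) = -(163436/(8 + 3*I*√34) + 557/109174) = -(557/109174 + 163436/(8 + 3*I*√34)) = -557/109174 - 163436/(8 + 3*I*√34)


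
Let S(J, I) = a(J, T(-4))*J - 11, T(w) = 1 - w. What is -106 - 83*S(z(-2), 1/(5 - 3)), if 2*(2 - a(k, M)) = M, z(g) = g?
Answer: 724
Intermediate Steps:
a(k, M) = 2 - M/2
S(J, I) = -11 - J/2 (S(J, I) = (2 - (1 - 1*(-4))/2)*J - 11 = (2 - (1 + 4)/2)*J - 11 = (2 - ½*5)*J - 11 = (2 - 5/2)*J - 11 = -J/2 - 11 = -11 - J/2)
-106 - 83*S(z(-2), 1/(5 - 3)) = -106 - 83*(-11 - ½*(-2)) = -106 - 83*(-11 + 1) = -106 - 83*(-10) = -106 + 830 = 724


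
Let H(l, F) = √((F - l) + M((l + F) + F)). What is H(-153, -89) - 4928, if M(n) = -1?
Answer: -4928 + 3*√7 ≈ -4920.1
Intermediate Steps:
H(l, F) = √(-1 + F - l) (H(l, F) = √((F - l) - 1) = √(-1 + F - l))
H(-153, -89) - 4928 = √(-1 - 89 - 1*(-153)) - 4928 = √(-1 - 89 + 153) - 4928 = √63 - 4928 = 3*√7 - 4928 = -4928 + 3*√7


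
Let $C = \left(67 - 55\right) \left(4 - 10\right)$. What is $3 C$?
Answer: $-216$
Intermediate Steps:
$C = -72$ ($C = 12 \left(-6\right) = -72$)
$3 C = 3 \left(-72\right) = -216$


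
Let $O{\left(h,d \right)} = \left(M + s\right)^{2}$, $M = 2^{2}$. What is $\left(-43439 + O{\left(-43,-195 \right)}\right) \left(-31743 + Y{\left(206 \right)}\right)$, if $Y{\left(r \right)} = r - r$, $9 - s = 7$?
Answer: $1377741429$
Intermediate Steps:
$M = 4$
$s = 2$ ($s = 9 - 7 = 2$)
$Y{\left(r \right)} = 0$
$O{\left(h,d \right)} = 36$ ($O{\left(h,d \right)} = \left(4 + 2\right)^{2} = 6^{2} = 36$)
$\left(-43439 + O{\left(-43,-195 \right)}\right) \left(-31743 + Y{\left(206 \right)}\right) = \left(-43439 + 36\right) \left(-31743 + 0\right) = \left(-43403\right) \left(-31743\right) = 1377741429$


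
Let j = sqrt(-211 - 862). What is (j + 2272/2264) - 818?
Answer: -231210/283 + I*sqrt(1073) ≈ -817.0 + 32.757*I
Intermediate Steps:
j = I*sqrt(1073) (j = sqrt(-1073) = I*sqrt(1073) ≈ 32.757*I)
(j + 2272/2264) - 818 = (I*sqrt(1073) + 2272/2264) - 818 = (I*sqrt(1073) + 2272*(1/2264)) - 818 = (I*sqrt(1073) + 284/283) - 818 = (284/283 + I*sqrt(1073)) - 818 = -231210/283 + I*sqrt(1073)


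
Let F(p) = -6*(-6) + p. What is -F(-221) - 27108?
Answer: -26923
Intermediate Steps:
F(p) = 36 + p
-F(-221) - 27108 = -(36 - 221) - 27108 = -1*(-185) - 27108 = 185 - 27108 = -26923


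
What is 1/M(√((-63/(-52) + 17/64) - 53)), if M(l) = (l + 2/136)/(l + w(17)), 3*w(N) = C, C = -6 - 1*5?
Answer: 37126793/37165845 + 25534*I*√61919/12388615 ≈ 0.99895 + 0.51287*I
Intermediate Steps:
C = -11 (C = -6 - 5 = -11)
w(N) = -11/3 (w(N) = (⅓)*(-11) = -11/3)
M(l) = (1/68 + l)/(-11/3 + l) (M(l) = (l + 2/136)/(l - 11/3) = (l + 2*(1/136))/(-11/3 + l) = (l + 1/68)/(-11/3 + l) = (1/68 + l)/(-11/3 + l))
1/M(√((-63/(-52) + 17/64) - 53)) = 1/(3*(1 + 68*√((-63/(-52) + 17/64) - 53))/(68*(-11 + 3*√((-63/(-52) + 17/64) - 53)))) = 1/(3*(1 + 68*√((-63*(-1/52) + 17*(1/64)) - 53))/(68*(-11 + 3*√((-63*(-1/52) + 17*(1/64)) - 53)))) = 1/(3*(1 + 68*√((63/52 + 17/64) - 53))/(68*(-11 + 3*√((63/52 + 17/64) - 53)))) = 1/(3*(1 + 68*√(1229/832 - 53))/(68*(-11 + 3*√(1229/832 - 53)))) = 1/(3*(1 + 68*√(-42867/832))/(68*(-11 + 3*√(-42867/832)))) = 1/(3*(1 + 68*(3*I*√61919/104))/(68*(-11 + 3*(3*I*√61919/104)))) = 1/(3*(1 + 51*I*√61919/26)/(68*(-11 + 9*I*√61919/104))) = 68*(-11 + 9*I*√61919/104)/(3*(1 + 51*I*√61919/26))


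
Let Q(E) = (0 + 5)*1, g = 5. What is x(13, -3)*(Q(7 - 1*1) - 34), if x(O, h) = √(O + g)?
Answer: -87*√2 ≈ -123.04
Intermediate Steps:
x(O, h) = √(5 + O) (x(O, h) = √(O + 5) = √(5 + O))
Q(E) = 5 (Q(E) = 5*1 = 5)
x(13, -3)*(Q(7 - 1*1) - 34) = √(5 + 13)*(5 - 34) = √18*(-29) = (3*√2)*(-29) = -87*√2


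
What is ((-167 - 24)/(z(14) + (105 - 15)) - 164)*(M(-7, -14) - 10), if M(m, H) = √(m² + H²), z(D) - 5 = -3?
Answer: 76395/46 - 106953*√5/92 ≈ -938.74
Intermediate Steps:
z(D) = 2 (z(D) = 5 - 3 = 2)
M(m, H) = √(H² + m²)
((-167 - 24)/(z(14) + (105 - 15)) - 164)*(M(-7, -14) - 10) = ((-167 - 24)/(2 + (105 - 15)) - 164)*(√((-14)² + (-7)²) - 10) = (-191/(2 + 90) - 164)*(√(196 + 49) - 10) = (-191/92 - 164)*(√245 - 10) = (-191*1/92 - 164)*(7*√5 - 10) = (-191/92 - 164)*(-10 + 7*√5) = -15279*(-10 + 7*√5)/92 = 76395/46 - 106953*√5/92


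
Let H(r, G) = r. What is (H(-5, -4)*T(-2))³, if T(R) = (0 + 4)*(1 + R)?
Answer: 8000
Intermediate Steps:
T(R) = 4 + 4*R (T(R) = 4*(1 + R) = 4 + 4*R)
(H(-5, -4)*T(-2))³ = (-5*(4 + 4*(-2)))³ = (-5*(4 - 8))³ = (-5*(-4))³ = 20³ = 8000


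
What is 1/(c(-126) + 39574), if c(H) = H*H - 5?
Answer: 1/55445 ≈ 1.8036e-5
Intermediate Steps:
c(H) = -5 + H² (c(H) = H² - 5 = -5 + H²)
1/(c(-126) + 39574) = 1/((-5 + (-126)²) + 39574) = 1/((-5 + 15876) + 39574) = 1/(15871 + 39574) = 1/55445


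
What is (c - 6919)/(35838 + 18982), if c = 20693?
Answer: 6887/27410 ≈ 0.25126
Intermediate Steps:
(c - 6919)/(35838 + 18982) = (20693 - 6919)/(35838 + 18982) = 13774/54820 = 13774*(1/54820) = 6887/27410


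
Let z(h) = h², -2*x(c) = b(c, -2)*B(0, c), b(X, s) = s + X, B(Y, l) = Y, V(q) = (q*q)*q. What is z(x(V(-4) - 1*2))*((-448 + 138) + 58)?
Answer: 0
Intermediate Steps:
V(q) = q³ (V(q) = q²*q = q³)
b(X, s) = X + s
x(c) = 0 (x(c) = -(c - 2)*0/2 = -(-2 + c)*0/2 = -½*0 = 0)
z(x(V(-4) - 1*2))*((-448 + 138) + 58) = 0²*((-448 + 138) + 58) = 0*(-310 + 58) = 0*(-252) = 0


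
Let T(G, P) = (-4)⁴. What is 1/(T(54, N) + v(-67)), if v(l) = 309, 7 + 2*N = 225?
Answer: 1/565 ≈ 0.0017699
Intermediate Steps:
N = 109 (N = -7/2 + (½)*225 = -7/2 + 225/2 = 109)
T(G, P) = 256
1/(T(54, N) + v(-67)) = 1/(256 + 309) = 1/565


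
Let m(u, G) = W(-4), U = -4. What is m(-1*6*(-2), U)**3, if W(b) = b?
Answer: -64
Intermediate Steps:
m(u, G) = -4
m(-1*6*(-2), U)**3 = (-4)**3 = -64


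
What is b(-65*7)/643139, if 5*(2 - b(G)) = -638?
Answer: 648/3215695 ≈ 0.00020151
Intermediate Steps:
b(G) = 648/5 (b(G) = 2 - ⅕*(-638) = 2 + 638/5 = 648/5)
b(-65*7)/643139 = (648/5)/643139 = (648/5)*(1/643139) = 648/3215695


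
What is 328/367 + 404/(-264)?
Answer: -15419/24222 ≈ -0.63657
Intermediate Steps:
328/367 + 404/(-264) = 328*(1/367) + 404*(-1/264) = 328/367 - 101/66 = -15419/24222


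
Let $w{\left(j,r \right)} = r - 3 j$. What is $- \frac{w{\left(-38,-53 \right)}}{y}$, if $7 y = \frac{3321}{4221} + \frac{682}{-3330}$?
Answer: $- \frac{333437895}{454456} \approx -733.71$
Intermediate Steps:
$y = \frac{454456}{5466195}$ ($y = \frac{\frac{3321}{4221} + \frac{682}{-3330}}{7} = \frac{3321 \cdot \frac{1}{4221} + 682 \left(- \frac{1}{3330}\right)}{7} = \frac{\frac{369}{469} - \frac{341}{1665}}{7} = \frac{1}{7} \cdot \frac{454456}{780885} = \frac{454456}{5466195} \approx 0.083139$)
$- \frac{w{\left(-38,-53 \right)}}{y} = - \frac{-53 - -114}{\frac{454456}{5466195}} = - \frac{\left(-53 + 114\right) 5466195}{454456} = - \frac{61 \cdot 5466195}{454456} = \left(-1\right) \frac{333437895}{454456} = - \frac{333437895}{454456}$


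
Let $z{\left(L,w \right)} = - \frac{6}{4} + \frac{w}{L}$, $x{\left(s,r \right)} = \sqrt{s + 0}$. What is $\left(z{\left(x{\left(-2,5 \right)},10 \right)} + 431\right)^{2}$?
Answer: $\frac{737681}{4} - 4295 i \sqrt{2} \approx 1.8442 \cdot 10^{5} - 6074.0 i$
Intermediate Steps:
$x{\left(s,r \right)} = \sqrt{s}$
$z{\left(L,w \right)} = - \frac{3}{2} + \frac{w}{L}$ ($z{\left(L,w \right)} = \left(-6\right) \frac{1}{4} + \frac{w}{L} = - \frac{3}{2} + \frac{w}{L}$)
$\left(z{\left(x{\left(-2,5 \right)},10 \right)} + 431\right)^{2} = \left(\left(- \frac{3}{2} + \frac{10}{\sqrt{-2}}\right) + 431\right)^{2} = \left(\left(- \frac{3}{2} + \frac{10}{i \sqrt{2}}\right) + 431\right)^{2} = \left(\left(- \frac{3}{2} + 10 \left(- \frac{i \sqrt{2}}{2}\right)\right) + 431\right)^{2} = \left(\left(- \frac{3}{2} - 5 i \sqrt{2}\right) + 431\right)^{2} = \left(\frac{859}{2} - 5 i \sqrt{2}\right)^{2}$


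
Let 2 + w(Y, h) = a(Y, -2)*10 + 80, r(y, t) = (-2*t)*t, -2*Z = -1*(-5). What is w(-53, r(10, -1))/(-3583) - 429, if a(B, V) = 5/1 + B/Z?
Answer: -1537447/3583 ≈ -429.09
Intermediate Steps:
Z = -5/2 (Z = -(-1)*(-5)/2 = -½*5 = -5/2 ≈ -2.5000)
a(B, V) = 5 - 2*B/5 (a(B, V) = 5/1 + B/(-5/2) = 5*1 + B*(-⅖) = 5 - 2*B/5)
r(y, t) = -2*t²
w(Y, h) = 128 - 4*Y (w(Y, h) = -2 + ((5 - 2*Y/5)*10 + 80) = -2 + ((50 - 4*Y) + 80) = -2 + (130 - 4*Y) = 128 - 4*Y)
w(-53, r(10, -1))/(-3583) - 429 = (128 - 4*(-53))/(-3583) - 429 = (128 + 212)*(-1/3583) - 429 = 340*(-1/3583) - 429 = -340/3583 - 429 = -1537447/3583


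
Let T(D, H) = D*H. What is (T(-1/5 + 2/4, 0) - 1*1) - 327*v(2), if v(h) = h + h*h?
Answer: -1963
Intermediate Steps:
v(h) = h + h²
(T(-1/5 + 2/4, 0) - 1*1) - 327*v(2) = ((-1/5 + 2/4)*0 - 1*1) - 654*(1 + 2) = ((-1*⅕ + 2*(¼))*0 - 1) - 654*3 = ((-⅕ + ½)*0 - 1) - 327*6 = ((3/10)*0 - 1) - 1962 = (0 - 1) - 1962 = -1 - 1962 = -1963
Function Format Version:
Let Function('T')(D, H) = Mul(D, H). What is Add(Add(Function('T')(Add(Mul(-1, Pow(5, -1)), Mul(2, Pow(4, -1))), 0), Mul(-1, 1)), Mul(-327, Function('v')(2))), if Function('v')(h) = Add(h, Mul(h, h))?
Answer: -1963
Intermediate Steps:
Function('v')(h) = Add(h, Pow(h, 2))
Add(Add(Function('T')(Add(Mul(-1, Pow(5, -1)), Mul(2, Pow(4, -1))), 0), Mul(-1, 1)), Mul(-327, Function('v')(2))) = Add(Add(Mul(Add(Mul(-1, Pow(5, -1)), Mul(2, Pow(4, -1))), 0), Mul(-1, 1)), Mul(-327, Mul(2, Add(1, 2)))) = Add(Add(Mul(Add(Mul(-1, Rational(1, 5)), Mul(2, Rational(1, 4))), 0), -1), Mul(-327, Mul(2, 3))) = Add(Add(Mul(Add(Rational(-1, 5), Rational(1, 2)), 0), -1), Mul(-327, 6)) = Add(Add(Mul(Rational(3, 10), 0), -1), -1962) = Add(Add(0, -1), -1962) = Add(-1, -1962) = -1963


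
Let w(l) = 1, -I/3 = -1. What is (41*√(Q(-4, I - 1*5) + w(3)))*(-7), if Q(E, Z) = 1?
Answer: -287*√2 ≈ -405.88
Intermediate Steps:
I = 3 (I = -3*(-1) = 3)
(41*√(Q(-4, I - 1*5) + w(3)))*(-7) = (41*√(1 + 1))*(-7) = (41*√2)*(-7) = -287*√2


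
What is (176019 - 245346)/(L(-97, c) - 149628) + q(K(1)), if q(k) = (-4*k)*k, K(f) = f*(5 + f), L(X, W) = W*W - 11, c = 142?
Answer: -18575073/129475 ≈ -143.46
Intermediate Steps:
L(X, W) = -11 + W² (L(X, W) = W² - 11 = -11 + W²)
q(k) = -4*k²
(176019 - 245346)/(L(-97, c) - 149628) + q(K(1)) = (176019 - 245346)/((-11 + 142²) - 149628) - 4*(5 + 1)² = -69327/((-11 + 20164) - 149628) - 4*(1*6)² = -69327/(20153 - 149628) - 4*6² = -69327/(-129475) - 4*36 = -69327*(-1/129475) - 144 = 69327/129475 - 144 = -18575073/129475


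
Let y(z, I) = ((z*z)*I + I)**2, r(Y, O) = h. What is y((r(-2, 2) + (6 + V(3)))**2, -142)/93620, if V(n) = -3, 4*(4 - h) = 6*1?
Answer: 1082946178609/5991680 ≈ 1.8074e+5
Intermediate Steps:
h = 5/2 (h = 4 - 3/2 = 5/2 ≈ 2.5000)
r(Y, O) = 5/2
y(z, I) = (I + I*z**2)**2 (y(z, I) = (z**2*I + I)**2 = (I*z**2 + I)**2 = (I + I*z**2)**2)
y((r(-2, 2) + (6 + V(3)))**2, -142)/93620 = ((-142)**2*(1 + ((5/2 + (6 - 3))**2)**2)**2)/93620 = (20164*(1 + ((5/2 + 3)**2)**2)**2)*(1/93620) = (20164*(1 + ((11/2)**2)**2)**2)*(1/93620) = (20164*(1 + (121/4)**2)**2)*(1/93620) = (20164*(1 + 14641/16)**2)*(1/93620) = (20164*(14657/16)**2)*(1/93620) = (20164*(214827649/256))*(1/93620) = (1082946178609/64)*(1/93620) = 1082946178609/5991680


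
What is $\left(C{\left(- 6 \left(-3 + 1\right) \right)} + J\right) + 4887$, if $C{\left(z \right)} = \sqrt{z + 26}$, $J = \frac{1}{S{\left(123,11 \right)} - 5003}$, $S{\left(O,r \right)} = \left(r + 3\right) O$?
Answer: $\frac{16034246}{3281} + \sqrt{38} \approx 4893.2$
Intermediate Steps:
$S{\left(O,r \right)} = O \left(3 + r\right)$ ($S{\left(O,r \right)} = \left(3 + r\right) O = O \left(3 + r\right)$)
$J = - \frac{1}{3281}$ ($J = \frac{1}{123 \left(3 + 11\right) - 5003} = \frac{1}{123 \cdot 14 - 5003} = \frac{1}{1722 - 5003} = \frac{1}{-3281} = - \frac{1}{3281} \approx -0.00030479$)
$C{\left(z \right)} = \sqrt{26 + z}$
$\left(C{\left(- 6 \left(-3 + 1\right) \right)} + J\right) + 4887 = \left(\sqrt{26 - 6 \left(-3 + 1\right)} - \frac{1}{3281}\right) + 4887 = \left(\sqrt{26 - -12} - \frac{1}{3281}\right) + 4887 = \left(\sqrt{26 + 12} - \frac{1}{3281}\right) + 4887 = \left(\sqrt{38} - \frac{1}{3281}\right) + 4887 = \left(- \frac{1}{3281} + \sqrt{38}\right) + 4887 = \frac{16034246}{3281} + \sqrt{38}$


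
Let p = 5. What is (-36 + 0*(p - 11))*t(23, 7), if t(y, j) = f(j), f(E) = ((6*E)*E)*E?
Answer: -74088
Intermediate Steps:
f(E) = 6*E**3 (f(E) = (6*E**2)*E = 6*E**3)
t(y, j) = 6*j**3
(-36 + 0*(p - 11))*t(23, 7) = (-36 + 0*(5 - 11))*(6*7**3) = (-36 + 0*(-6))*(6*343) = (-36 + 0)*2058 = -36*2058 = -74088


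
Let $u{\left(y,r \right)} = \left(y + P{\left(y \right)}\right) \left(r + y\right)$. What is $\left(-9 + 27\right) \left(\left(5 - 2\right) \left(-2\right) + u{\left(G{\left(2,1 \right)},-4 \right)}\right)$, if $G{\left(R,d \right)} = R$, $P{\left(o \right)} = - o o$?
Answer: $-36$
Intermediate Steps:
$P{\left(o \right)} = - o^{2}$
$u{\left(y,r \right)} = \left(r + y\right) \left(y - y^{2}\right)$ ($u{\left(y,r \right)} = \left(y - y^{2}\right) \left(r + y\right) = \left(r + y\right) \left(y - y^{2}\right)$)
$\left(-9 + 27\right) \left(\left(5 - 2\right) \left(-2\right) + u{\left(G{\left(2,1 \right)},-4 \right)}\right) = \left(-9 + 27\right) \left(\left(5 - 2\right) \left(-2\right) + 2 \left(-4 + 2 - 2^{2} - \left(-4\right) 2\right)\right) = 18 \left(3 \left(-2\right) + 2 \left(-4 + 2 - 4 + 8\right)\right) = 18 \left(-6 + 2 \left(-4 + 2 - 4 + 8\right)\right) = 18 \left(-6 + 2 \cdot 2\right) = 18 \left(-6 + 4\right) = 18 \left(-2\right) = -36$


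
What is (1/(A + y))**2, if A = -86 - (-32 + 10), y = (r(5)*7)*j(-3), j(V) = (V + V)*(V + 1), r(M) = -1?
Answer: 1/21904 ≈ 4.5654e-5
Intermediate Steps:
j(V) = 2*V*(1 + V) (j(V) = (2*V)*(1 + V) = 2*V*(1 + V))
y = -84 (y = (-1*7)*(2*(-3)*(1 - 3)) = -14*(-3)*(-2) = -7*12 = -84)
A = -64 (A = -86 - 1*(-22) = -86 + 22 = -64)
(1/(A + y))**2 = (1/(-64 - 84))**2 = (1/(-148))**2 = (-1/148)**2 = 1/21904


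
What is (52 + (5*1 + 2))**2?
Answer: 3481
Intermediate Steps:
(52 + (5*1 + 2))**2 = (52 + (5 + 2))**2 = (52 + 7)**2 = 59**2 = 3481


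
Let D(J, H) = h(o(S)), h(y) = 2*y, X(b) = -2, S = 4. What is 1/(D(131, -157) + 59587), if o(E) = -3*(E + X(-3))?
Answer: 1/59575 ≈ 1.6786e-5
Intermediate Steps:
o(E) = 6 - 3*E (o(E) = -3*(E - 2) = -3*(-2 + E) = 6 - 3*E)
D(J, H) = -12 (D(J, H) = 2*(6 - 3*4) = 2*(6 - 12) = 2*(-6) = -12)
1/(D(131, -157) + 59587) = 1/(-12 + 59587) = 1/59575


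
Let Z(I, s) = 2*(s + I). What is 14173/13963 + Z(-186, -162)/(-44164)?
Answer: 158913655/154165483 ≈ 1.0308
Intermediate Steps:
Z(I, s) = 2*I + 2*s (Z(I, s) = 2*(I + s) = 2*I + 2*s)
14173/13963 + Z(-186, -162)/(-44164) = 14173/13963 + (2*(-186) + 2*(-162))/(-44164) = 14173*(1/13963) + (-372 - 324)*(-1/44164) = 14173/13963 - 696*(-1/44164) = 14173/13963 + 174/11041 = 158913655/154165483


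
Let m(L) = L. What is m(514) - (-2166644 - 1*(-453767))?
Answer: 1713391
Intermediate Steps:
m(514) - (-2166644 - 1*(-453767)) = 514 - (-2166644 - 1*(-453767)) = 514 - (-2166644 + 453767) = 514 - 1*(-1712877) = 514 + 1712877 = 1713391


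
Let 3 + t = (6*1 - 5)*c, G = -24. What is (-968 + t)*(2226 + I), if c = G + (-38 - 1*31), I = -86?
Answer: -2276960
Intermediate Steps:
c = -93 (c = -24 + (-38 - 1*31) = -24 + (-38 - 31) = -24 - 69 = -93)
t = -96 (t = -3 + (6*1 - 5)*(-93) = -3 + (6 - 5)*(-93) = -3 + 1*(-93) = -3 - 93 = -96)
(-968 + t)*(2226 + I) = (-968 - 96)*(2226 - 86) = -1064*2140 = -2276960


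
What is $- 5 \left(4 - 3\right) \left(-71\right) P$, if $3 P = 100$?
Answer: $\frac{35500}{3} \approx 11833.0$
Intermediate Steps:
$P = \frac{100}{3}$ ($P = \frac{1}{3} \cdot 100 = \frac{100}{3} \approx 33.333$)
$- 5 \left(4 - 3\right) \left(-71\right) P = - 5 \left(4 - 3\right) \left(-71\right) \frac{100}{3} = \left(-5\right) 1 \left(-71\right) \frac{100}{3} = \left(-5\right) \left(-71\right) \frac{100}{3} = 355 \cdot \frac{100}{3} = \frac{35500}{3}$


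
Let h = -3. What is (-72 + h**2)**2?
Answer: 3969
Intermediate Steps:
(-72 + h**2)**2 = (-72 + (-3)**2)**2 = (-72 + 9)**2 = (-63)**2 = 3969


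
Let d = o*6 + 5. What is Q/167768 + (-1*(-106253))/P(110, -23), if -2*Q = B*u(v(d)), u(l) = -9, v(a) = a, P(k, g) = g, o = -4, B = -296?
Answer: -4456470985/964666 ≈ -4619.7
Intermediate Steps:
d = -19 (d = -4*6 + 5 = -24 + 5 = -19)
Q = -1332 (Q = -(-148)*(-9) = -1/2*2664 = -1332)
Q/167768 + (-1*(-106253))/P(110, -23) = -1332/167768 - 1*(-106253)/(-23) = -1332*1/167768 + 106253*(-1/23) = -333/41942 - 106253/23 = -4456470985/964666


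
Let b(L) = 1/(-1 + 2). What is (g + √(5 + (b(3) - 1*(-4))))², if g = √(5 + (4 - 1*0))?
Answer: (3 + √10)² ≈ 37.974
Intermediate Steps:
g = 3 (g = √(5 + (4 + 0)) = √(5 + 4) = √9 = 3)
b(L) = 1 (b(L) = 1/1 = 1)
(g + √(5 + (b(3) - 1*(-4))))² = (3 + √(5 + (1 - 1*(-4))))² = (3 + √(5 + (1 + 4)))² = (3 + √(5 + 5))² = (3 + √10)²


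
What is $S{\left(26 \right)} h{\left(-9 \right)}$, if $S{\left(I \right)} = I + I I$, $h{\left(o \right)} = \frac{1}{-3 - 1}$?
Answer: $- \frac{351}{2} \approx -175.5$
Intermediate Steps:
$h{\left(o \right)} = - \frac{1}{4}$ ($h{\left(o \right)} = \frac{1}{-4} = - \frac{1}{4}$)
$S{\left(I \right)} = I + I^{2}$
$S{\left(26 \right)} h{\left(-9 \right)} = 26 \left(1 + 26\right) \left(- \frac{1}{4}\right) = 26 \cdot 27 \left(- \frac{1}{4}\right) = 702 \left(- \frac{1}{4}\right) = - \frac{351}{2}$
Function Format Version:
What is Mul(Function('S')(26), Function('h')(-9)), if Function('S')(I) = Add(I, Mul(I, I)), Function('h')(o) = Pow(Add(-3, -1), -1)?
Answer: Rational(-351, 2) ≈ -175.50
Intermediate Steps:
Function('h')(o) = Rational(-1, 4) (Function('h')(o) = Pow(-4, -1) = Rational(-1, 4))
Function('S')(I) = Add(I, Pow(I, 2))
Mul(Function('S')(26), Function('h')(-9)) = Mul(Mul(26, Add(1, 26)), Rational(-1, 4)) = Mul(Mul(26, 27), Rational(-1, 4)) = Mul(702, Rational(-1, 4)) = Rational(-351, 2)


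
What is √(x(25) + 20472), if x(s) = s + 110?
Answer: √20607 ≈ 143.55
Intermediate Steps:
x(s) = 110 + s
√(x(25) + 20472) = √((110 + 25) + 20472) = √(135 + 20472) = √20607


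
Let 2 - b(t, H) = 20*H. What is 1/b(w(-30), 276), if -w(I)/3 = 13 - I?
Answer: -1/5518 ≈ -0.00018123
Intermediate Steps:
w(I) = -39 + 3*I (w(I) = -3*(13 - I) = -39 + 3*I)
b(t, H) = 2 - 20*H
1/b(w(-30), 276) = 1/(2 - 20*276) = 1/(2 - 5520) = 1/(-5518) = -1/5518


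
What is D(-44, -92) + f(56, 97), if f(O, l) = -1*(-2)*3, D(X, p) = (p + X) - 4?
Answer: -134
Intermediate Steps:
D(X, p) = -4 + X + p (D(X, p) = (X + p) - 4 = -4 + X + p)
f(O, l) = 6 (f(O, l) = 2*3 = 6)
D(-44, -92) + f(56, 97) = (-4 - 44 - 92) + 6 = -140 + 6 = -134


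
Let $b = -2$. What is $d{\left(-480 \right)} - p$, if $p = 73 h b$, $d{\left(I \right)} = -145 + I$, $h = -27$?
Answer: $-4567$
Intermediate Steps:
$p = 3942$ ($p = 73 \left(-27\right) \left(-2\right) = \left(-1971\right) \left(-2\right) = 3942$)
$d{\left(-480 \right)} - p = \left(-145 - 480\right) - 3942 = -625 - 3942 = -4567$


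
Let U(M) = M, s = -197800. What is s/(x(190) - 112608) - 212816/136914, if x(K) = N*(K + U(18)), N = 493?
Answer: 1558738061/86118906 ≈ 18.100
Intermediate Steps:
x(K) = 8874 + 493*K (x(K) = 493*(K + 18) = 493*(18 + K) = 8874 + 493*K)
s/(x(190) - 112608) - 212816/136914 = -197800/((8874 + 493*190) - 112608) - 212816/136914 = -197800/((8874 + 93670) - 112608) - 212816*1/136914 = -197800/(102544 - 112608) - 106408/68457 = -197800/(-10064) - 106408/68457 = -197800*(-1/10064) - 106408/68457 = 24725/1258 - 106408/68457 = 1558738061/86118906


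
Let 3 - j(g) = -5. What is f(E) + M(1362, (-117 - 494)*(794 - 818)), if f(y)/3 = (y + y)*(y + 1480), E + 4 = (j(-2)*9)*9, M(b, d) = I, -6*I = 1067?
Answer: 49241749/6 ≈ 8.2070e+6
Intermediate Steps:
I = -1067/6 (I = -⅙*1067 = -1067/6 ≈ -177.83)
M(b, d) = -1067/6
j(g) = 8 (j(g) = 3 - 1*(-5) = 3 + 5 = 8)
E = 644 (E = -4 + (8*9)*9 = -4 + 72*9 = -4 + 648 = 644)
f(y) = 6*y*(1480 + y) (f(y) = 3*((y + y)*(y + 1480)) = 3*((2*y)*(1480 + y)) = 3*(2*y*(1480 + y)) = 6*y*(1480 + y))
f(E) + M(1362, (-117 - 494)*(794 - 818)) = 6*644*(1480 + 644) - 1067/6 = 6*644*2124 - 1067/6 = 8207136 - 1067/6 = 49241749/6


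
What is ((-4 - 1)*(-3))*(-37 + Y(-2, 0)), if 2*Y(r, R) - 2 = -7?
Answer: -1185/2 ≈ -592.50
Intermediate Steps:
Y(r, R) = -5/2 (Y(r, R) = 1 + (½)*(-7) = 1 - 7/2 = -5/2)
((-4 - 1)*(-3))*(-37 + Y(-2, 0)) = ((-4 - 1)*(-3))*(-37 - 5/2) = -5*(-3)*(-79/2) = 15*(-79/2) = -1185/2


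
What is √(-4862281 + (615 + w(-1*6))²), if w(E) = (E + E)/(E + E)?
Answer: 5*I*√179313 ≈ 2117.3*I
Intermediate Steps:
w(E) = 1 (w(E) = (2*E)/((2*E)) = (2*E)*(1/(2*E)) = 1)
√(-4862281 + (615 + w(-1*6))²) = √(-4862281 + (615 + 1)²) = √(-4862281 + 616²) = √(-4862281 + 379456) = √(-4482825) = 5*I*√179313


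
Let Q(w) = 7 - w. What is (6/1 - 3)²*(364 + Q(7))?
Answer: 3276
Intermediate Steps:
(6/1 - 3)²*(364 + Q(7)) = (6/1 - 3)²*(364 + (7 - 1*7)) = (6*1 - 3)²*(364 + (7 - 7)) = (6 - 3)²*(364 + 0) = 3²*364 = 9*364 = 3276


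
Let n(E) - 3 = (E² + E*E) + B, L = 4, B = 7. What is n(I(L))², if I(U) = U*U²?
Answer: 67272804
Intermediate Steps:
I(U) = U³
n(E) = 10 + 2*E² (n(E) = 3 + ((E² + E*E) + 7) = 3 + ((E² + E²) + 7) = 3 + (2*E² + 7) = 3 + (7 + 2*E²) = 10 + 2*E²)
n(I(L))² = (10 + 2*(4³)²)² = (10 + 2*64²)² = (10 + 2*4096)² = (10 + 8192)² = 8202² = 67272804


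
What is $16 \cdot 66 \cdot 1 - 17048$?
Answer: $-15992$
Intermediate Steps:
$16 \cdot 66 \cdot 1 - 17048 = 1056 \cdot 1 - 17048 = 1056 - 17048 = -15992$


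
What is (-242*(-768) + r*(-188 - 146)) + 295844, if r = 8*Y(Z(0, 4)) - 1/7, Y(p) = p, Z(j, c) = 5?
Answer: 3278714/7 ≈ 4.6839e+5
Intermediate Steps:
r = 279/7 (r = 8*5 - 1/7 = 40 - 1*⅐ = 40 - ⅐ = 279/7 ≈ 39.857)
(-242*(-768) + r*(-188 - 146)) + 295844 = (-242*(-768) + 279*(-188 - 146)/7) + 295844 = (185856 + (279/7)*(-334)) + 295844 = (185856 - 93186/7) + 295844 = 1207806/7 + 295844 = 3278714/7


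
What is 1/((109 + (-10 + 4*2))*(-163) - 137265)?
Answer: -1/154706 ≈ -6.4639e-6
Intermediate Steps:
1/((109 + (-10 + 4*2))*(-163) - 137265) = 1/((109 + (-10 + 8))*(-163) - 137265) = 1/((109 - 2)*(-163) - 137265) = 1/(107*(-163) - 137265) = 1/(-17441 - 137265) = 1/(-154706) = -1/154706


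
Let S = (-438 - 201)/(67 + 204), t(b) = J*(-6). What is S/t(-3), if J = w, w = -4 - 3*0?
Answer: -213/2168 ≈ -0.098247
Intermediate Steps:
w = -4 (w = -4 + 0 = -4)
J = -4
t(b) = 24 (t(b) = -4*(-6) = 24)
S = -639/271 ≈ -2.3579
S/t(-3) = -639/271/24 = -639/271*1/24 = -213/2168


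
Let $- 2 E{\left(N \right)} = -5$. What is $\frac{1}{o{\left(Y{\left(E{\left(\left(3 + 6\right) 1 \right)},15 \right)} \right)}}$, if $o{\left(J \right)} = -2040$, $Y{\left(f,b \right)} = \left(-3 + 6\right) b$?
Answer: $- \frac{1}{2040} \approx -0.0004902$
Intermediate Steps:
$E{\left(N \right)} = \frac{5}{2}$ ($E{\left(N \right)} = \left(- \frac{1}{2}\right) \left(-5\right) = \frac{5}{2}$)
$Y{\left(f,b \right)} = 3 b$
$\frac{1}{o{\left(Y{\left(E{\left(\left(3 + 6\right) 1 \right)},15 \right)} \right)}} = \frac{1}{-2040} = - \frac{1}{2040}$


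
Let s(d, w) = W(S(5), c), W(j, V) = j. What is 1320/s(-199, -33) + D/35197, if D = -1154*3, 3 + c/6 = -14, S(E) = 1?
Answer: 80514/61 ≈ 1319.9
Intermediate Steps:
c = -102 (c = -18 + 6*(-14) = -18 - 84 = -102)
s(d, w) = 1
D = -3462
1320/s(-199, -33) + D/35197 = 1320/1 - 3462/35197 = 1320*1 - 3462*1/35197 = 1320 - 6/61 = 80514/61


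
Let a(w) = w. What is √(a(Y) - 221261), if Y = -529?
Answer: I*√221790 ≈ 470.95*I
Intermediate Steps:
√(a(Y) - 221261) = √(-529 - 221261) = √(-221790) = I*√221790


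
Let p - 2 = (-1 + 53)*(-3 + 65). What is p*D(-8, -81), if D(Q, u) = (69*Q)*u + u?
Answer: 143979606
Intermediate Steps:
D(Q, u) = u + 69*Q*u (D(Q, u) = 69*Q*u + u = u + 69*Q*u)
p = 3226 (p = 2 + (-1 + 53)*(-3 + 65) = 2 + 52*62 = 2 + 3224 = 3226)
p*D(-8, -81) = 3226*(-81*(1 + 69*(-8))) = 3226*(-81*(1 - 552)) = 3226*(-81*(-551)) = 3226*44631 = 143979606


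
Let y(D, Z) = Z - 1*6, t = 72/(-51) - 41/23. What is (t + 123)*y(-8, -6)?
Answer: -562128/391 ≈ -1437.7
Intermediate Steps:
t = -1249/391 (t = 72*(-1/51) - 41*1/23 = -24/17 - 41/23 = -1249/391 ≈ -3.1944)
y(D, Z) = -6 + Z (y(D, Z) = Z - 6 = -6 + Z)
(t + 123)*y(-8, -6) = (-1249/391 + 123)*(-6 - 6) = (46844/391)*(-12) = -562128/391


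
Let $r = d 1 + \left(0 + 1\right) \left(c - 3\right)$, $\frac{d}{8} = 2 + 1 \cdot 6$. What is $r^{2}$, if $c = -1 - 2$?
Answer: $3364$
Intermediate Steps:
$c = -3$
$d = 64$ ($d = 8 \left(2 + 1 \cdot 6\right) = 8 \left(2 + 6\right) = 8 \cdot 8 = 64$)
$r = 58$ ($r = 64 \cdot 1 + \left(0 + 1\right) \left(-3 - 3\right) = 64 + 1 \left(-6\right) = 64 - 6 = 58$)
$r^{2} = 58^{2} = 3364$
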